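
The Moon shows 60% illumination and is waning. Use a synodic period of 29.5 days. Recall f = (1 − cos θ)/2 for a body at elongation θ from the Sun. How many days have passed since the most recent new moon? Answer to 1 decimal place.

From f = (1 − cos θ)/2: cos θ = 1 − 2×0.60 = -0.200; arccos → 101.5°.
Waning ⇒ past full, so θ = 360° − 101.5° = 258.5°.
At 360°/29.5 d per day, 258.5° corresponds to 21.18 days.

21.2 days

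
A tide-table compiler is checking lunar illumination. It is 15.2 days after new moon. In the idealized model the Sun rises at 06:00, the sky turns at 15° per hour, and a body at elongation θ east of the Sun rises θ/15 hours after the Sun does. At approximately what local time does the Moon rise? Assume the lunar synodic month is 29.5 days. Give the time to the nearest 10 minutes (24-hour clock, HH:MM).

Elongation θ = 360° × 15.2/29.5 ≈ 185.5°.
Delay after the Sun = 185.5° / (15°/h) ≈ 12.37 h.
06:00 + 12.366 h ≈ 18:22 → 18:20 to the nearest ten minutes.

18:20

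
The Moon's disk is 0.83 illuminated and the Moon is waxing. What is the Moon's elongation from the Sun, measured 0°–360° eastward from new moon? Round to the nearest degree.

131°

From f = (1 − cos θ)/2: cos θ = 1 − 2×0.83 = -0.660; arccos → 131.3°.
The Moon is waxing (0°–180°), so θ = 131.3° directly.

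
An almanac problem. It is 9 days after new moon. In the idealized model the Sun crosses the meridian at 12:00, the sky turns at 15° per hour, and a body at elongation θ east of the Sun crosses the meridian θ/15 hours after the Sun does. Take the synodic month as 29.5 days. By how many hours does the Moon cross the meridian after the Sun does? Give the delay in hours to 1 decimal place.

The Moon has covered 9/29.5 of its cycle, so θ ≈ 360° × 9/29.5 = 109.8°.
Delay after the Sun = 109.8° / (15°/h) ≈ 7.32 h.
So the Moon crosses the meridian 7.32 h after the Sun.

7.3 h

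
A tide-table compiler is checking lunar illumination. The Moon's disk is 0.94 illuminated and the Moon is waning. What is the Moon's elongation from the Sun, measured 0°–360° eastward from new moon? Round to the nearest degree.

208°

cos θ = 1 − 2f = -0.880, giving a principal value of 151.6°.
A waning Moon lies in 180°–360°, so θ = 360° − 151.6° = 208.4°.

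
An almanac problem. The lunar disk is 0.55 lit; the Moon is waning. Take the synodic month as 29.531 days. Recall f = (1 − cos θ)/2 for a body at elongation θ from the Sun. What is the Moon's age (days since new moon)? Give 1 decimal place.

21.7 days

cos θ = 1 − 2f = -0.100, giving a principal value of 95.7°.
Since the Moon is past full (waning), take the reflex angle: θ = 360° − 95.7° = 264.3°.
That fraction of the synodic month is 264.3/360 × 29.531 d ≈ 21.68 d.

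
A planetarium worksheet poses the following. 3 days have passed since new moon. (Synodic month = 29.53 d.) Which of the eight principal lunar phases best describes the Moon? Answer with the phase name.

At 3/29.53 of the cycle, θ ≈ 37° — the waxing crescent range.

waxing crescent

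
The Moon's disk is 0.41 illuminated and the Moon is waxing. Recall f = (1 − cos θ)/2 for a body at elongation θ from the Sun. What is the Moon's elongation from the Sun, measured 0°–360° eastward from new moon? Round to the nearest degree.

Invert f = (1 − cos θ)/2 to get cos θ = 1 − 2(0.41) = 0.180, hence θ₀ = arccos 0.180 = 79.6°.
Before full moon the principal value applies: θ = 79.6°.

80°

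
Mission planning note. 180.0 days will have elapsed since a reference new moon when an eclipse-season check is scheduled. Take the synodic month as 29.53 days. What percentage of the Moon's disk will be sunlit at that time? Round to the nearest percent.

9%

Reduce mod P: 180.0 − 6×29.53 = 2.82 d into the current lunation.
Phase angle: θ = 360°·(2.82 d)/(29.53 d) = 34.4°.
Illuminated fraction = (1 − cos 34.4°)/2 = (1 − 0.825)/2 ≈ 0.087, so 9%.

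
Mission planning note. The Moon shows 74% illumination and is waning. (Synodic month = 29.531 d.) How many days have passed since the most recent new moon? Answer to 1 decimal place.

19.8 days

Invert f = (1 − cos θ)/2 to get cos θ = 1 − 2(0.74) = -0.480, hence θ₀ = arccos -0.480 = 118.7°.
Waning ⇒ past full, so θ = 360° − 118.7° = 241.3°.
That fraction of the synodic month is 241.3/360 × 29.531 d ≈ 19.80 d.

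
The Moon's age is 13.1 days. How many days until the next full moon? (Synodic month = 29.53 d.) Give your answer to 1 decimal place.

1.7 days

Full moon is 0.5 of the way through the cycle: age 0.5 × 29.53 = 14.765 d.
That is 14.765 − 13.1 = 1.665 days ahead.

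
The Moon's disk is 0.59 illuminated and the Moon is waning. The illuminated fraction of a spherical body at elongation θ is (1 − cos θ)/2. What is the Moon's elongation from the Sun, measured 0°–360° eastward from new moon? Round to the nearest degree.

260°

cos θ = 1 − 2f = -0.180, giving a principal value of 100.4°.
A waning Moon lies in 180°–360°, so θ = 360° − 100.4° = 259.6°.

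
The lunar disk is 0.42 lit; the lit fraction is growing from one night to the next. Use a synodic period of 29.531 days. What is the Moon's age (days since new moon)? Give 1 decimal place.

6.6 days

From f = (1 − cos θ)/2: cos θ = 1 − 2×0.42 = 0.160; arccos → 80.8°.
Waxing ⇒ before full, so θ = 80.8°.
At 360°/29.531 d per day, 80.8° corresponds to 6.63 days.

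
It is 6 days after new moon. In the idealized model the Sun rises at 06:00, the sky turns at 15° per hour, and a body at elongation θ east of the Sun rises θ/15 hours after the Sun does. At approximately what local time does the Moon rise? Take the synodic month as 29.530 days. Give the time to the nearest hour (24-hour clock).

Phase angle: θ = 360°·(6 d)/(29.530 d) = 73.1°.
Delay after the Sun = 73.1° / (15°/h) ≈ 4.88 h.
06:00 + 4.88 h ≈ 10:53 → 11:00 to the nearest hour.

11:00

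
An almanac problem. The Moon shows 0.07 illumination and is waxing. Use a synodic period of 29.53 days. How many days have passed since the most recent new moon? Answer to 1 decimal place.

2.5 days

Invert f = (1 − cos θ)/2 to get cos θ = 1 − 2(0.07) = 0.860, hence θ₀ = arccos 0.860 = 30.7°.
Before full moon the principal value applies: θ = 30.7°.
That fraction of the synodic month is 30.7/360 × 29.53 d ≈ 2.52 d.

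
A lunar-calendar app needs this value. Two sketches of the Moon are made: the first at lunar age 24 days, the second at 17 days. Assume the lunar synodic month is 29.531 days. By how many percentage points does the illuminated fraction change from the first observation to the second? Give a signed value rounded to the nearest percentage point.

+64 pp

First observation: θ = 360°·24/29.531 = 292.6°, so f = 0.308.
Second observation: θ = 207.2°, f = 0.945.
Δf = 0.945 − 0.308 = +0.636, i.e. +64 pp.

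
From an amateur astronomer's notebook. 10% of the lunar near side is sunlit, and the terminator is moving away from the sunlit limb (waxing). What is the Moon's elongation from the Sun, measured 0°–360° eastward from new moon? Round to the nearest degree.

37°

Invert f = (1 − cos θ)/2 to get cos θ = 1 − 2(0.10) = 0.800, hence θ₀ = arccos 0.800 = 36.9°.
The Moon is waxing (0°–180°), so θ = 36.9° directly.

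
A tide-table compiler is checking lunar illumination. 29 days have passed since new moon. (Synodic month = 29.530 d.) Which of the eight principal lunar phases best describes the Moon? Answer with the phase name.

At 29/29.530 of the cycle, θ ≈ 354° — the new moon range.

new moon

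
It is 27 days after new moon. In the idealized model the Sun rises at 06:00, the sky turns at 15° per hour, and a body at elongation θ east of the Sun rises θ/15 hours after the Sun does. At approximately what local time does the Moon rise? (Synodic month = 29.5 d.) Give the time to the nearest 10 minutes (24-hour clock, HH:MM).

04:00

The Moon has covered 27/29.5 of its cycle, so θ ≈ 360° × 27/29.5 = 329.5°.
The Moon trails the Sun by θ/15 = 329.5/15 ≈ 21.97 hours.
06:00 + 21.966 h ≈ 03:58 → 04:00 to the nearest ten minutes.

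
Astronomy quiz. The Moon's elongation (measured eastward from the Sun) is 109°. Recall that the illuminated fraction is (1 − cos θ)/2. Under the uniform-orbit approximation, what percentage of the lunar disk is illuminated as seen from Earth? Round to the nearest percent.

66%

Half-versine of 109°: (1 − (-0.326))/2 = 0.663, i.e. 66%.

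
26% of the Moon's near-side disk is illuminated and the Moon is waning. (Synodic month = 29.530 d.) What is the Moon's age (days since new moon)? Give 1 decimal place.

24.5 days

cos θ = 1 − 2f = 0.480, giving a principal value of 61.3°.
Waning ⇒ past full, so θ = 360° − 61.3° = 298.7°.
Age = 29.530 × 298.7°/360° ≈ 24.50 days.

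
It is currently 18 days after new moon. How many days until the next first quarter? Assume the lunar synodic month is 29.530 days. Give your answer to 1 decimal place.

18.9 days

First quarter is 0.25 of the way through the cycle: age 0.25 × 29.530 = 7.383 d.
This lunation's first quarter (7.383 d) has passed, so add one period: 36.913 − 18 = 18.913 days.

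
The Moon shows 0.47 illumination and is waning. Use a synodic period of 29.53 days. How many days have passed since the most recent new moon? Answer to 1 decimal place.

22.4 days

cos θ = 1 − 2f = 0.060, giving a principal value of 86.6°.
Since the Moon is past full (waning), take the reflex angle: θ = 360° − 86.6° = 273.4°.
Age = 29.53 × 273.4°/360° ≈ 22.43 days.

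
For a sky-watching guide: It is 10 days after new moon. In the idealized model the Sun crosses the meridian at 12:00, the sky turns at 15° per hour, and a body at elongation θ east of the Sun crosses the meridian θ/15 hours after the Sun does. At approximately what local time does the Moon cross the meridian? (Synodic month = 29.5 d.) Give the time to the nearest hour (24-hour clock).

Phase angle: θ = 360°·(10 d)/(29.5 d) = 122.0°.
The Moon trails the Sun by θ/15 = 122.0/15 ≈ 8.14 hours.
12:00 + 8.14 h ≈ 20:08 → 20:00 to the nearest hour.

20:00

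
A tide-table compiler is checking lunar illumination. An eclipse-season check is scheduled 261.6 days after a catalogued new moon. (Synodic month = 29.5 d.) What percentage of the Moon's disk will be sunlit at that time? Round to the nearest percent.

261.6/29.5 = 8.868 lunations, so 8 complete cycles and 25.60 d into the next.
Elongation θ = 360° × 25.60/29.5 ≈ 312.4°.
cos 312.4° = 0.674, so f = (1 − 0.674)/2 = 0.163, so 16%.

16%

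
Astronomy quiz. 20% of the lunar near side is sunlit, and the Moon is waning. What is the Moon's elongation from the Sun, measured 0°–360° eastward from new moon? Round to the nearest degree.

From f = (1 − cos θ)/2: cos θ = 1 − 2×0.20 = 0.600; arccos → 53.1°.
Waning ⇒ past full, so θ = 360° − 53.1° = 306.9°.

307°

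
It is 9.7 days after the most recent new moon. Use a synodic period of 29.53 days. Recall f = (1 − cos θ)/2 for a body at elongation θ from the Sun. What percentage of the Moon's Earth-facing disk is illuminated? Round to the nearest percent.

Elongation θ = 360° × 9.7/29.53 ≈ 118.3°.
With cos θ = (-0.473), the lit fraction is (1 − (-0.473))/2 ≈ 0.737, so 74%.

74%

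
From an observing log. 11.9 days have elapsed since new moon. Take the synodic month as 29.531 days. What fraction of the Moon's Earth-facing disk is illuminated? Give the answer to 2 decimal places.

0.91

Phase angle: θ = 360°·(11.9 d)/(29.531 d) = 145.1°.
Illuminated fraction = (1 − cos 145.1°)/2 = (1 − (-0.820))/2 ≈ 0.910.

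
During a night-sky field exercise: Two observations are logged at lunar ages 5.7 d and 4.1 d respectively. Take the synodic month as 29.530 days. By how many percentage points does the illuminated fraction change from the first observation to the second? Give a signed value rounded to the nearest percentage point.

-15 percentage points

First observation: θ = 360°·5.7/29.530 = 69.5°, so f = 0.325.
Second observation: θ = 50.0°, f = 0.178.
Δf = 0.178 − 0.325 = -0.146, i.e. -15 pp.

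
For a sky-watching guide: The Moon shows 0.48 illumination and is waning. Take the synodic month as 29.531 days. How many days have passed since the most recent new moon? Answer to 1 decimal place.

22.3 days

Invert f = (1 − cos θ)/2 to get cos θ = 1 − 2(0.48) = 0.040, hence θ₀ = arccos 0.040 = 87.7°.
Waning ⇒ past full, so θ = 360° − 87.7° = 272.3°.
Age = 29.531 × 272.3°/360° ≈ 22.34 days.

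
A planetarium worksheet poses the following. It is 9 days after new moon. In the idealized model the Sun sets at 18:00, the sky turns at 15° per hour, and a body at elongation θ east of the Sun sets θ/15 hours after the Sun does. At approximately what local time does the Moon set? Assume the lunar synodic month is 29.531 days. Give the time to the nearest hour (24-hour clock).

Phase angle: θ = 360°·(9 d)/(29.531 d) = 109.7°.
The Moon trails the Sun by θ/15 = 109.7/15 ≈ 7.31 hours.
18:00 + 7.31 h ≈ 01:19 → 01:00 to the nearest hour.

01:00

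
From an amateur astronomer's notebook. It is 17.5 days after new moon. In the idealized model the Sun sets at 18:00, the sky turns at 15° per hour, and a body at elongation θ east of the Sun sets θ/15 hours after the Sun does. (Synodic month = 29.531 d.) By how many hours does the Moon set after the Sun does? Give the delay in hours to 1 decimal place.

Elongation θ = 360° × 17.5/29.531 ≈ 213.3°.
The Moon trails the Sun by θ/15 = 213.3/15 ≈ 14.22 hours.
So the Moon sets 14.22 h after the Sun.

14.2 h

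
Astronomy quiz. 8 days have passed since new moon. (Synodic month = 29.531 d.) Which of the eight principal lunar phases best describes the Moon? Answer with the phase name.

θ ≈ 360° × 8/29.531 = 98°, which falls in the first quarter sector.

first quarter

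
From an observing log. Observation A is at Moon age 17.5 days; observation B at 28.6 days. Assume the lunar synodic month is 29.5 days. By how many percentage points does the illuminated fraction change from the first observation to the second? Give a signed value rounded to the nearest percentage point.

-91 percentage points

First observation: θ = 360°·17.5/29.5 = 213.6°, so f = 0.917.
Second observation: θ = 349.0°, f = 0.009.
Δf = 0.009 − 0.917 = -0.907, i.e. -91 pp.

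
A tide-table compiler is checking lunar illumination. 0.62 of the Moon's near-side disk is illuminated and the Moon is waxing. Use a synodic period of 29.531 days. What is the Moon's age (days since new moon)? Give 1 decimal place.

8.5 days

Invert f = (1 − cos θ)/2 to get cos θ = 1 − 2(0.62) = -0.240, hence θ₀ = arccos -0.240 = 103.9°.
Before full moon the principal value applies: θ = 103.9°.
At 360°/29.531 d per day, 103.9° corresponds to 8.52 days.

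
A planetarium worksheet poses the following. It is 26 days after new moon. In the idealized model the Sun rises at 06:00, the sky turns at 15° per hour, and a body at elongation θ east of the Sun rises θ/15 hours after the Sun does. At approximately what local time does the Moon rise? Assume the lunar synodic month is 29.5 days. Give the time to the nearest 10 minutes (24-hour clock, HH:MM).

Phase angle: θ = 360°·(26 d)/(29.5 d) = 317.3°.
At 15° of sky rotation per hour, 317.3° corresponds to a 21.15 h lag.
06:00 + 21.153 h ≈ 03:09 → 03:10 to the nearest ten minutes.

03:10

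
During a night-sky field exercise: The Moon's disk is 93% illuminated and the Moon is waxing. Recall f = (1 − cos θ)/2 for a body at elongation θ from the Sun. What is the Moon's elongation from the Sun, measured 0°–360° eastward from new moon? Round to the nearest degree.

149°

From f = (1 − cos θ)/2: cos θ = 1 − 2×0.93 = -0.860; arccos → 149.3°.
Before full moon the principal value applies: θ = 149.3°.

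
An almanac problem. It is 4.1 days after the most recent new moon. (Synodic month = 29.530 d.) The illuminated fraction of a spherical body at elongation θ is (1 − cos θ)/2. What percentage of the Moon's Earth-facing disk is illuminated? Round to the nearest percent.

18%

Elongation θ = 360° × 4.1/29.530 ≈ 50.0°.
cos 50.0° = 0.643, so f = (1 − 0.643)/2 = 0.178, so 18%.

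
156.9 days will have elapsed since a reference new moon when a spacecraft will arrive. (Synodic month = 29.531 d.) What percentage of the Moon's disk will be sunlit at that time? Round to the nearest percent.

156.9 d spans 5 complete synodic months (5 × 29.531 = 147.66 d) plus 9.25 d.
Elongation θ = 360° × 9.25/29.531 ≈ 112.7°.
With cos θ = (-0.386), the lit fraction is (1 − (-0.386))/2 ≈ 0.693, so 69%.

69%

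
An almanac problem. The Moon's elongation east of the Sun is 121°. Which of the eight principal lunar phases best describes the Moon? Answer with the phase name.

waxing gibbous

121° lies in the waxing gibbous sector of the 8-phase cycle.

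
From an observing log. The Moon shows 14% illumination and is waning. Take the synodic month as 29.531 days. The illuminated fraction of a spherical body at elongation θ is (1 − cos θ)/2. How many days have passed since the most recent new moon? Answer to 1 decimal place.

From f = (1 − cos θ)/2: cos θ = 1 − 2×0.14 = 0.720; arccos → 43.9°.
Since the Moon is past full (waning), take the reflex angle: θ = 360° − 43.9° = 316.1°.
That fraction of the synodic month is 316.1/360 × 29.531 d ≈ 25.93 d.

25.9 days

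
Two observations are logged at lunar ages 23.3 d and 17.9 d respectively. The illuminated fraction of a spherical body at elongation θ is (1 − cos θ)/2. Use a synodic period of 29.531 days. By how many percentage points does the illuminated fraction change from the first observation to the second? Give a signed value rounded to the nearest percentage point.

+51 pp

θ₁ = 360° × 23.3/29.531 = 284.0°, f₁ = (1 − cos θ₁)/2 = 0.379.
θ₂ = 360° × 17.9/29.531 = 218.2°, f₂ = (1 − cos θ₂)/2 = 0.893.
Change = f₂ − f₁ = +0.514 → +51 percentage points.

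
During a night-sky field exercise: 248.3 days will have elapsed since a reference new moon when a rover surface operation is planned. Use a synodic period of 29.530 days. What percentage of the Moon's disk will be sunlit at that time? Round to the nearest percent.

92%

Reduce mod P: 248.3 − 8×29.530 = 12.06 d into the current lunation.
Phase angle: θ = 360°·(12.06 d)/(29.530 d) = 147.0°.
With cos θ = (-0.839), the lit fraction is (1 − (-0.839))/2 ≈ 0.919, so 92%.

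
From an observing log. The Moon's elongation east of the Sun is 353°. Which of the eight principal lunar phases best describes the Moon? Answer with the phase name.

353° lies in the new moon sector of the 8-phase cycle.

new moon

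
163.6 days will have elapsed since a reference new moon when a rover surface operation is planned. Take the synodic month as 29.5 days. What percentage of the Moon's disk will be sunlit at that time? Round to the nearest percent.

98%

163.6 d spans 5 complete synodic months (5 × 29.5 = 147.50 d) plus 16.10 d.
Elongation θ = 360° × 16.10/29.5 ≈ 196.5°.
Illuminated fraction = (1 − cos 196.5°)/2 = (1 − (-0.959))/2 ≈ 0.979, so 98%.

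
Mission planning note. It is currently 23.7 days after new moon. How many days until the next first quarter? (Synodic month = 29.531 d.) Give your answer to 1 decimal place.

First quarter occurs at elongation 90°, i.e. at age 29.531 × 90/360 = 7.383 d.
Already past this cycle's first quarter; the next is at 7.383 + 29.531 = 36.914 d, so 36.914 − 23.7 = 13.214 days.

13.2 days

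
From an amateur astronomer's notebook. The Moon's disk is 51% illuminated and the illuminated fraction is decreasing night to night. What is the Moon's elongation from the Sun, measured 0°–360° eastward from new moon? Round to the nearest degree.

From f = (1 − cos θ)/2: cos θ = 1 − 2×0.51 = -0.020; arccos → 91.1°.
Since the Moon is past full (waning), take the reflex angle: θ = 360° − 91.1° = 268.9°.

269°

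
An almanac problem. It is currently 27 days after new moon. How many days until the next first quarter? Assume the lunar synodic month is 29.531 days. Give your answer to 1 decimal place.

First quarter is 0.25 of the way through the cycle: age 0.25 × 29.531 = 7.383 d.
Already past this cycle's first quarter; the next is at 7.383 + 29.531 = 36.914 d, so 36.914 − 27 = 9.914 days.

9.9 days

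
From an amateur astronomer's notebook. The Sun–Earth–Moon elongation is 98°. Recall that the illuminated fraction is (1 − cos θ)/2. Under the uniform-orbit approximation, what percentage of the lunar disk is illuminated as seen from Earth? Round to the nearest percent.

Half-versine of 98°: (1 − (-0.139))/2 = 0.570, i.e. 57%.

57%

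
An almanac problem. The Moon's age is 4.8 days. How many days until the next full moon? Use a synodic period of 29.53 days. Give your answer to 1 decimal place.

10.0 days

Full moon is 0.5 of the way through the cycle: age 0.5 × 29.53 = 14.765 d.
So 9.965 days remain (14.765 − 4.8).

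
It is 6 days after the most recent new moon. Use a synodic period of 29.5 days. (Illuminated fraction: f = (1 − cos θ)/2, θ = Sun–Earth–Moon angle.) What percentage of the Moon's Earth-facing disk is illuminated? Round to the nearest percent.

36%

The Moon has covered 6/29.5 of its cycle, so θ ≈ 360° × 6/29.5 = 73.2°.
With cos θ = 0.289, the lit fraction is (1 − 0.289)/2 ≈ 0.356, so 36%.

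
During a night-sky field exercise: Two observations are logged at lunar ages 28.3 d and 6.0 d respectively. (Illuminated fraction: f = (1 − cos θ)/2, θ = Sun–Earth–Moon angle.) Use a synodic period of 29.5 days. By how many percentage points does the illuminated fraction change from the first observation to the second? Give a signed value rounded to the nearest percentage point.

+34 percentage points

First observation: θ = 360°·28.3/29.5 = 345.4°, so f = 0.016.
Second observation: θ = 73.2°, f = 0.356.
Δf = 0.356 − 0.016 = +0.339, i.e. +34 pp.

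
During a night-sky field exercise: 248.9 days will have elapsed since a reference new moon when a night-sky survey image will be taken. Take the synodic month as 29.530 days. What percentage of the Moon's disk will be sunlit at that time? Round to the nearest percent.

Reduce mod P: 248.9 − 8×29.530 = 12.66 d into the current lunation.
Phase angle: θ = 360°·(12.66 d)/(29.530 d) = 154.3°.
Illuminated fraction = (1 − cos 154.3°)/2 = (1 − (-0.901))/2 ≈ 0.951, so 95%.

95%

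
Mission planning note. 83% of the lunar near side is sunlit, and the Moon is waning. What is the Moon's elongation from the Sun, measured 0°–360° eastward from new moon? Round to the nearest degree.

From f = (1 − cos θ)/2: cos θ = 1 − 2×0.83 = -0.660; arccos → 131.3°.
A waning Moon lies in 180°–360°, so θ = 360° − 131.3° = 228.7°.

229°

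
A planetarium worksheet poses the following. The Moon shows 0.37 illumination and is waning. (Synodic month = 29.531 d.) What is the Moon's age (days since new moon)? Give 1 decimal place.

23.4 days

cos θ = 1 − 2f = 0.260, giving a principal value of 74.9°.
Since the Moon is past full (waning), take the reflex angle: θ = 360° − 74.9° = 285.1°.
Age = 29.531 × 285.1°/360° ≈ 23.38 days.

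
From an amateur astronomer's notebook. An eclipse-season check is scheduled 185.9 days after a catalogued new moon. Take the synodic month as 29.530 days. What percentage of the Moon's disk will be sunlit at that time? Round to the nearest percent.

64%

185.9 d spans 6 complete synodic months (6 × 29.530 = 177.18 d) plus 8.72 d.
Elongation θ = 360° × 8.72/29.530 ≈ 106.3°.
With cos θ = (-0.281), the lit fraction is (1 − (-0.281))/2 ≈ 0.640, so 64%.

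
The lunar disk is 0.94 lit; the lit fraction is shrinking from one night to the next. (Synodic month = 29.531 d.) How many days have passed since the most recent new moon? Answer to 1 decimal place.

17.1 days

From f = (1 − cos θ)/2: cos θ = 1 − 2×0.94 = -0.880; arccos → 151.6°.
Waning ⇒ past full, so θ = 360° − 151.6° = 208.4°.
At 360°/29.531 d per day, 208.4° corresponds to 17.09 days.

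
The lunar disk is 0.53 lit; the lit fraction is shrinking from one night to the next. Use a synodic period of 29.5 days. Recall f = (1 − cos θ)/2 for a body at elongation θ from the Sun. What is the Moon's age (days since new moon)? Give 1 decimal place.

21.8 days

cos θ = 1 − 2f = -0.060, giving a principal value of 93.4°.
Waning ⇒ past full, so θ = 360° − 93.4° = 266.6°.
That fraction of the synodic month is 266.6/360 × 29.5 d ≈ 21.84 d.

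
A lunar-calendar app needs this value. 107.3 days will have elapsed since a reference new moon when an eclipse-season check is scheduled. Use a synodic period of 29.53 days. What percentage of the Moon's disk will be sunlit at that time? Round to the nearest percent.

Reduce mod P: 107.3 − 3×29.53 = 18.71 d into the current lunation.
Elongation θ = 360° × 18.71/29.53 ≈ 228.1°.
With cos θ = (-0.668), the lit fraction is (1 − (-0.668))/2 ≈ 0.834, so 83%.

83%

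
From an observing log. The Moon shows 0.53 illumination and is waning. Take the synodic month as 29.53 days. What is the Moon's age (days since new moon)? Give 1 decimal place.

Invert f = (1 − cos θ)/2 to get cos θ = 1 − 2(0.53) = -0.060, hence θ₀ = arccos -0.060 = 93.4°.
A waning Moon lies in 180°–360°, so θ = 360° − 93.4° = 266.6°.
Age = 29.53 × 266.6°/360° ≈ 21.87 days.

21.9 days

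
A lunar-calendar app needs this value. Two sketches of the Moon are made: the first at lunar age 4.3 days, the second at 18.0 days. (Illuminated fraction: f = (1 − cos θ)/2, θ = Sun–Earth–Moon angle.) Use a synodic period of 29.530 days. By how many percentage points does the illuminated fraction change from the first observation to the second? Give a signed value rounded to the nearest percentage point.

+69 pp

θ₁ = 360° × 4.3/29.530 = 52.4°, f₁ = (1 − cos θ₁)/2 = 0.195.
θ₂ = 360° × 18.0/29.530 = 219.4°, f₂ = (1 − cos θ₂)/2 = 0.886.
Change = f₂ − f₁ = +0.691 → +69 percentage points.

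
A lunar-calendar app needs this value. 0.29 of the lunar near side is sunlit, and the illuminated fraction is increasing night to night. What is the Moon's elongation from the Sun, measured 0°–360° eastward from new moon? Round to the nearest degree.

cos θ = 1 − 2f = 0.420, giving a principal value of 65.2°.
Waxing ⇒ before full, so θ = 65.2°.

65°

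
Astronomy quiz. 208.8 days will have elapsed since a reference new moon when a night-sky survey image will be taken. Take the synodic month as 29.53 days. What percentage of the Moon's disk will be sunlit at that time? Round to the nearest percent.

5%

Reduce mod P: 208.8 − 7×29.53 = 2.09 d into the current lunation.
Phase angle: θ = 360°·(2.09 d)/(29.53 d) = 25.5°.
With cos θ = 0.903, the lit fraction is (1 − 0.903)/2 ≈ 0.049, so 5%.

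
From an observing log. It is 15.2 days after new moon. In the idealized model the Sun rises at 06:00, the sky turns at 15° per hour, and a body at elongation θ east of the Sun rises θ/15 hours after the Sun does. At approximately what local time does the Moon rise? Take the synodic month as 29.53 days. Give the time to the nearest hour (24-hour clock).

18:00

Phase angle: θ = 360°·(15.2 d)/(29.53 d) = 185.3°.
The Moon trails the Sun by θ/15 = 185.3/15 ≈ 12.35 hours.
06:00 + 12.35 h ≈ 18:21 → 18:00 to the nearest hour.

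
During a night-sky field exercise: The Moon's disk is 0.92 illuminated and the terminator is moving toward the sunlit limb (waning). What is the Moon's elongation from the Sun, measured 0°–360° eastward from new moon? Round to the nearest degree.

213°

From f = (1 − cos θ)/2: cos θ = 1 − 2×0.92 = -0.840; arccos → 147.1°.
Since the Moon is past full (waning), take the reflex angle: θ = 360° − 147.1° = 212.9°.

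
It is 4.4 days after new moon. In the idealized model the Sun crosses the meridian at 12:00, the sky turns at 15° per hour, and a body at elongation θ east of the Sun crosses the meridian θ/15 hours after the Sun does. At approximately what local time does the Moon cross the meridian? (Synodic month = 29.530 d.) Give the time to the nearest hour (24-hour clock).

16:00

The Moon has covered 4.4/29.530 of its cycle, so θ ≈ 360° × 4.4/29.530 = 53.6°.
Delay after the Sun = 53.6° / (15°/h) ≈ 3.58 h.
12:00 + 3.58 h ≈ 15:35 → 16:00 to the nearest hour.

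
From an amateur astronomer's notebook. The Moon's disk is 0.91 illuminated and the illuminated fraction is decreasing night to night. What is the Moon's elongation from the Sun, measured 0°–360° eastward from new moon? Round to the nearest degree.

cos θ = 1 − 2f = -0.820, giving a principal value of 145.1°.
Since the Moon is past full (waning), take the reflex angle: θ = 360° − 145.1° = 214.9°.

215°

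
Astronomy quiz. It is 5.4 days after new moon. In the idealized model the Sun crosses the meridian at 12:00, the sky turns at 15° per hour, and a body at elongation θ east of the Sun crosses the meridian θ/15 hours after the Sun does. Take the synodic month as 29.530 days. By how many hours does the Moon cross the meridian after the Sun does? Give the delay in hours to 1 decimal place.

4.4 h

Phase angle: θ = 360°·(5.4 d)/(29.530 d) = 65.8°.
Delay after the Sun = 65.8° / (15°/h) ≈ 4.39 h.
So the Moon crosses the meridian 4.39 h after the Sun.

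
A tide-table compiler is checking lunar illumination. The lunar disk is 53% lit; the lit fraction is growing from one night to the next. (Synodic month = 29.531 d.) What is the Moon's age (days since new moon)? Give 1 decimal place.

7.7 days

cos θ = 1 − 2f = -0.060, giving a principal value of 93.4°.
The Moon is waxing (0°–180°), so θ = 93.4° directly.
At 360°/29.531 d per day, 93.4° corresponds to 7.66 days.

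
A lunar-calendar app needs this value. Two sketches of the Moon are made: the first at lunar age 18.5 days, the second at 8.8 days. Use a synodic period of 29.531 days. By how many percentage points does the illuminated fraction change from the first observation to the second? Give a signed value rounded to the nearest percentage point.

-20 percentage points

θ₁ = 360° × 18.5/29.531 = 225.5°, f₁ = (1 − cos θ₁)/2 = 0.850.
θ₂ = 360° × 8.8/29.531 = 107.3°, f₂ = (1 − cos θ₂)/2 = 0.648.
Change = f₂ − f₁ = -0.202 → -20 percentage points.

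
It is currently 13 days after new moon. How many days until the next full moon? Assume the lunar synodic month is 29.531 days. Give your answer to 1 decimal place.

1.8 days

Full moon occurs at elongation 180°, i.e. at age 29.531 × 180/360 = 14.765 d.
That is 14.765 − 13 = 1.765 days ahead.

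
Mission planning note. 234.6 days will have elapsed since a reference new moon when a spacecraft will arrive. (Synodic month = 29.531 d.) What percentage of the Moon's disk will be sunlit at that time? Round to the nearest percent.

3%

234.6/29.531 = 7.944 lunations, so 7 complete cycles and 27.88 d into the next.
The Moon has covered 27.88/29.531 of its cycle, so θ ≈ 360° × 27.88/29.531 = 339.9°.
With cos θ = 0.939, the lit fraction is (1 − 0.939)/2 ≈ 0.030, so 3%.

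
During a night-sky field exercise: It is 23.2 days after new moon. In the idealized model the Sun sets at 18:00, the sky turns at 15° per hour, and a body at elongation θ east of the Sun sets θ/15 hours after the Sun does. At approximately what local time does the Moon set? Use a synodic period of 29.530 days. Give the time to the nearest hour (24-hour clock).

13:00

Phase angle: θ = 360°·(23.2 d)/(29.530 d) = 282.8°.
At 15° of sky rotation per hour, 282.8° corresponds to a 18.86 h lag.
18:00 + 18.86 h ≈ 12:51 → 13:00 to the nearest hour.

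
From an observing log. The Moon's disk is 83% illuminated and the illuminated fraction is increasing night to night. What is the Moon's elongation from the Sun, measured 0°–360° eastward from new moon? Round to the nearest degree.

cos θ = 1 − 2f = -0.660, giving a principal value of 131.3°.
Before full moon the principal value applies: θ = 131.3°.

131°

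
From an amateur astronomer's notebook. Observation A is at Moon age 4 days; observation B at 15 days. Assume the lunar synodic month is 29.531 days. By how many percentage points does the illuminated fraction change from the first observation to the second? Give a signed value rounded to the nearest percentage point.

+83 percentage points

θ₁ = 360° × 4/29.531 = 48.8°, f₁ = (1 − cos θ₁)/2 = 0.170.
θ₂ = 360° × 15/29.531 = 182.9°, f₂ = (1 − cos θ₂)/2 = 0.999.
Change = f₂ − f₁ = +0.829 → +83 percentage points.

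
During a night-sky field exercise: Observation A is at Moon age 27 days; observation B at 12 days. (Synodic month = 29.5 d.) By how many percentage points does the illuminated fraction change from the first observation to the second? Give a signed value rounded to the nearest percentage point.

+85 pp

First observation: θ = 360°·27/29.5 = 329.5°, so f = 0.069.
Second observation: θ = 146.4°, f = 0.917.
Δf = 0.917 − 0.069 = +0.847, i.e. +85 pp.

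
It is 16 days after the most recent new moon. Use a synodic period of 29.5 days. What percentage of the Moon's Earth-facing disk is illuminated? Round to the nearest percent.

98%

Elongation θ = 360° × 16/29.5 ≈ 195.3°.
Illuminated fraction = (1 − cos 195.3°)/2 = (1 − (-0.965))/2 ≈ 0.982, so 98%.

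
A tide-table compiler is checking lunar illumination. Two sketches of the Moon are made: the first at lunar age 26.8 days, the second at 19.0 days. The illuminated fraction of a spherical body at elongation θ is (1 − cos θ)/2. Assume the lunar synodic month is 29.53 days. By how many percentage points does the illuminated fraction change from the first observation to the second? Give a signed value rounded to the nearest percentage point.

θ₁ = 360° × 26.8/29.53 = 326.7°, f₁ = (1 − cos θ₁)/2 = 0.082.
θ₂ = 360° × 19.0/29.53 = 231.6°, f₂ = (1 − cos θ₂)/2 = 0.810.
Change = f₂ − f₁ = +0.728 → +73 percentage points.

+73 pp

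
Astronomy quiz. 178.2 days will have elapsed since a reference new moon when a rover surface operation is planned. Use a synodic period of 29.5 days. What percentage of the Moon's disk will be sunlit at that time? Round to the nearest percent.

Reduce mod P: 178.2 − 6×29.5 = 1.20 d into the current lunation.
Elongation θ = 360° × 1.20/29.5 ≈ 14.6°.
Illuminated fraction = (1 − cos 14.6°)/2 = (1 − 0.968)/2 ≈ 0.016, so 2%.

2%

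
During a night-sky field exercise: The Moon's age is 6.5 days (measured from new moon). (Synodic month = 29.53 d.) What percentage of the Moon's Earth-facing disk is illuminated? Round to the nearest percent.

41%

The Moon has covered 6.5/29.53 of its cycle, so θ ≈ 360° × 6.5/29.53 = 79.2°.
With cos θ = 0.187, the lit fraction is (1 − 0.187)/2 ≈ 0.407, so 41%.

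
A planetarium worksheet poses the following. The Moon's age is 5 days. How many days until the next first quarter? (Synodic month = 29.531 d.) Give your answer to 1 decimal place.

2.4 days

First quarter occurs at elongation 90°, i.e. at age 29.531 × 90/360 = 7.383 d.
So 2.383 days remain (7.383 − 5).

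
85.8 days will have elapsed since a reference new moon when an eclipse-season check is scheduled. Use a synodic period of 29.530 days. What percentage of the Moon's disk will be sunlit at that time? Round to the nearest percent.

85.8 d spans 2 complete synodic months (2 × 29.530 = 59.06 d) plus 26.74 d.
Phase angle: θ = 360°·(26.74 d)/(29.530 d) = 326.0°.
Illuminated fraction = (1 − cos 326.0°)/2 = (1 − 0.829)/2 ≈ 0.086, so 9%.

9%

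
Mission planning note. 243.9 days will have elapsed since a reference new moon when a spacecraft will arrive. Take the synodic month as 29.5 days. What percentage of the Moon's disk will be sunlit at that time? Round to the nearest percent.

56%

243.9/29.5 = 8.268 lunations, so 8 complete cycles and 7.90 d into the next.
Elongation θ = 360° × 7.90/29.5 ≈ 96.4°.
Illuminated fraction = (1 − cos 96.4°)/2 = (1 − (-0.112))/2 ≈ 0.556, so 56%.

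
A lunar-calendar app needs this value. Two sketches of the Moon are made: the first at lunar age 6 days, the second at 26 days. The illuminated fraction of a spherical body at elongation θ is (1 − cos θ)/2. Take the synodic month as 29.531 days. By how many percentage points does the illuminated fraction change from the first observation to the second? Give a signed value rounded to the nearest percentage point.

θ₁ = 360° × 6/29.531 = 73.1°, f₁ = (1 − cos θ₁)/2 = 0.355.
θ₂ = 360° × 26/29.531 = 317.0°, f₂ = (1 − cos θ₂)/2 = 0.135.
Change = f₂ − f₁ = -0.220 → -22 percentage points.

-22 percentage points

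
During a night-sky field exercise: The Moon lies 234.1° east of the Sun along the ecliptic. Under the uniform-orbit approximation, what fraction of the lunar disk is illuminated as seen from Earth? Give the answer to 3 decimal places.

0.793

Half-versine of 234.1°: (1 − (-0.586))/2 = 0.793.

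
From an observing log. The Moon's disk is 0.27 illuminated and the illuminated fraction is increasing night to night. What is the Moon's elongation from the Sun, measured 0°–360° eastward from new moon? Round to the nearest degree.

Invert f = (1 − cos θ)/2 to get cos θ = 1 − 2(0.27) = 0.460, hence θ₀ = arccos 0.460 = 62.6°.
Before full moon the principal value applies: θ = 62.6°.

63°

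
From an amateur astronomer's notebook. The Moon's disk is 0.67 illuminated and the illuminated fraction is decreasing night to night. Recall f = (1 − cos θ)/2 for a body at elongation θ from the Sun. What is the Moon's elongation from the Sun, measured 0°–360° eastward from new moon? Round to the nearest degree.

250°

From f = (1 − cos θ)/2: cos θ = 1 − 2×0.67 = -0.340; arccos → 109.9°.
A waning Moon lies in 180°–360°, so θ = 360° − 109.9° = 250.1°.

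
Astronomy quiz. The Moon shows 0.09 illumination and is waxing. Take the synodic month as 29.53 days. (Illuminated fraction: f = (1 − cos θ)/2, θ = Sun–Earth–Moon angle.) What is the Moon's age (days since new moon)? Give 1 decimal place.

2.9 days

Invert f = (1 − cos θ)/2 to get cos θ = 1 − 2(0.09) = 0.820, hence θ₀ = arccos 0.820 = 34.9°.
Before full moon the principal value applies: θ = 34.9°.
Age = 29.53 × 34.9°/360° ≈ 2.86 days.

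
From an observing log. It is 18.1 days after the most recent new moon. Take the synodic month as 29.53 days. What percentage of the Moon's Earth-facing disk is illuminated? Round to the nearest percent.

Elongation θ = 360° × 18.1/29.53 ≈ 220.7°.
With cos θ = (-0.759), the lit fraction is (1 − (-0.759))/2 ≈ 0.879, so 88%.

88%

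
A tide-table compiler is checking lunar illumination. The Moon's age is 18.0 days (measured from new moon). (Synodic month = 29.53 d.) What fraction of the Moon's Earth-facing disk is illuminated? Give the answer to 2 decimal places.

Elongation θ = 360° × 18.0/29.53 ≈ 219.4°.
With cos θ = (-0.772), the lit fraction is (1 − (-0.772))/2 ≈ 0.886.

0.89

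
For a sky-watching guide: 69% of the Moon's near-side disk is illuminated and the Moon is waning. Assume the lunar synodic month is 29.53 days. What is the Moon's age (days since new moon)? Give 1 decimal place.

20.3 days

cos θ = 1 − 2f = -0.380, giving a principal value of 112.3°.
A waning Moon lies in 180°–360°, so θ = 360° − 112.3° = 247.7°.
At 360°/29.53 d per day, 247.7° corresponds to 20.32 days.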